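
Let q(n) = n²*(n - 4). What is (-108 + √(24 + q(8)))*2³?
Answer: -864 + 16*√70 ≈ -730.13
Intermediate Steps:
q(n) = n²*(-4 + n)
(-108 + √(24 + q(8)))*2³ = (-108 + √(24 + 8²*(-4 + 8)))*2³ = (-108 + √(24 + 64*4))*8 = (-108 + √(24 + 256))*8 = (-108 + √280)*8 = (-108 + 2*√70)*8 = -864 + 16*√70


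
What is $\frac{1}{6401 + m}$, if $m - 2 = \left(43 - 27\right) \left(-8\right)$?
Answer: $\frac{1}{6275} \approx 0.00015936$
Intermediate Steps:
$m = -126$ ($m = 2 + \left(43 - 27\right) \left(-8\right) = 2 + 16 \left(-8\right) = 2 - 128 = -126$)
$\frac{1}{6401 + m} = \frac{1}{6401 - 126} = \frac{1}{6275}$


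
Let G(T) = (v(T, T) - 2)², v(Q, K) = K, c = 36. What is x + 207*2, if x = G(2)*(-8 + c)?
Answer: 414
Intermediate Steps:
G(T) = (-2 + T)² (G(T) = (T - 2)² = (-2 + T)²)
x = 0 (x = (-2 + 2)²*(-8 + 36) = 0²*28 = 0*28 = 0)
x + 207*2 = 0 + 207*2 = 0 + 414 = 414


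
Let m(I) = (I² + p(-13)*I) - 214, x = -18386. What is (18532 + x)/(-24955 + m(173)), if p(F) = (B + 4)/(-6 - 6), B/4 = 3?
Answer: 219/6794 ≈ 0.032234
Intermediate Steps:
B = 12 (B = 4*3 = 12)
p(F) = -4/3 (p(F) = (12 + 4)/(-6 - 6) = 16/(-12) = 16*(-1/12) = -4/3)
m(I) = -214 + I² - 4*I/3 (m(I) = (I² - 4*I/3) - 214 = -214 + I² - 4*I/3)
(18532 + x)/(-24955 + m(173)) = (18532 - 18386)/(-24955 + (-214 + 173² - 4/3*173)) = 146/(-24955 + (-214 + 29929 - 692/3)) = 146/(-24955 + 88453/3) = 146/(13588/3) = 146*(3/13588) = 219/6794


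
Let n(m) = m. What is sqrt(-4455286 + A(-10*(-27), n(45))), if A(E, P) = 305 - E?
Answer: I*sqrt(4455251) ≈ 2110.7*I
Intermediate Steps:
sqrt(-4455286 + A(-10*(-27), n(45))) = sqrt(-4455286 + (305 - (-10)*(-27))) = sqrt(-4455286 + (305 - 1*270)) = sqrt(-4455286 + (305 - 270)) = sqrt(-4455286 + 35) = sqrt(-4455251) = I*sqrt(4455251)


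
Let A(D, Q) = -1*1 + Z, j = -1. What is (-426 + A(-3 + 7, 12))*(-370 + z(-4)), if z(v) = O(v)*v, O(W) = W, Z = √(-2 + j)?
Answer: 151158 - 354*I*√3 ≈ 1.5116e+5 - 613.15*I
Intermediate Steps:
Z = I*√3 (Z = √(-2 - 1) = √(-3) = I*√3 ≈ 1.732*I)
A(D, Q) = -1 + I*√3 (A(D, Q) = -1*1 + I*√3 = -1 + I*√3)
z(v) = v² (z(v) = v*v = v²)
(-426 + A(-3 + 7, 12))*(-370 + z(-4)) = (-426 + (-1 + I*√3))*(-370 + (-4)²) = (-427 + I*√3)*(-370 + 16) = (-427 + I*√3)*(-354) = 151158 - 354*I*√3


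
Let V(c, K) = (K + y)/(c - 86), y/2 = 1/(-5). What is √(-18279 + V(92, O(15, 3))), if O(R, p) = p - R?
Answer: 2*I*√1028310/15 ≈ 135.21*I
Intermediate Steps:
y = -⅖ (y = 2/(-5) = 2*(-⅕) = -⅖ ≈ -0.40000)
V(c, K) = (-⅖ + K)/(-86 + c) (V(c, K) = (K - ⅖)/(c - 86) = (-⅖ + K)/(-86 + c))
√(-18279 + V(92, O(15, 3))) = √(-18279 + (-⅖ + (3 - 1*15))/(-86 + 92)) = √(-18279 + (-⅖ + (3 - 15))/6) = √(-18279 + (-⅖ - 12)/6) = √(-18279 + (⅙)*(-62/5)) = √(-18279 - 31/15) = √(-274216/15) = 2*I*√1028310/15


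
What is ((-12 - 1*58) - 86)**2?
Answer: 24336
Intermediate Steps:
((-12 - 1*58) - 86)**2 = ((-12 - 58) - 86)**2 = (-70 - 86)**2 = (-156)**2 = 24336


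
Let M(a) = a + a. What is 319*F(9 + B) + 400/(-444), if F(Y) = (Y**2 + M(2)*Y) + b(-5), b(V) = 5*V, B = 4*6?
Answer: 42349064/111 ≈ 3.8152e+5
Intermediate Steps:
B = 24
M(a) = 2*a
F(Y) = -25 + Y**2 + 4*Y (F(Y) = (Y**2 + (2*2)*Y) + 5*(-5) = (Y**2 + 4*Y) - 25 = -25 + Y**2 + 4*Y)
319*F(9 + B) + 400/(-444) = 319*(-25 + (9 + 24)**2 + 4*(9 + 24)) + 400/(-444) = 319*(-25 + 33**2 + 4*33) + 400*(-1/444) = 319*(-25 + 1089 + 132) - 100/111 = 319*1196 - 100/111 = 381524 - 100/111 = 42349064/111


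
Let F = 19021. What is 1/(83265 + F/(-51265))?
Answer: 51265/4268561204 ≈ 1.2010e-5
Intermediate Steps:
1/(83265 + F/(-51265)) = 1/(83265 + 19021/(-51265)) = 1/(83265 + 19021*(-1/51265)) = 1/(83265 - 19021/51265) = 1/(4268561204/51265) = 51265/4268561204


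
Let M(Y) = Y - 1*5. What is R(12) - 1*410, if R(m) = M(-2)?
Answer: -417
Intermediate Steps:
M(Y) = -5 + Y (M(Y) = Y - 5 = -5 + Y)
R(m) = -7 (R(m) = -5 - 2 = -7)
R(12) - 1*410 = -7 - 1*410 = -7 - 410 = -417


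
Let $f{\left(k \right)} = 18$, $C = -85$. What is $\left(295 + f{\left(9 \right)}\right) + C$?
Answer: $228$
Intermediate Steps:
$\left(295 + f{\left(9 \right)}\right) + C = \left(295 + 18\right) - 85 = 313 - 85 = 228$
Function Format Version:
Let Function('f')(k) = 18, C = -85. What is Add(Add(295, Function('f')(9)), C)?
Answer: 228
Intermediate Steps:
Add(Add(295, Function('f')(9)), C) = Add(Add(295, 18), -85) = Add(313, -85) = 228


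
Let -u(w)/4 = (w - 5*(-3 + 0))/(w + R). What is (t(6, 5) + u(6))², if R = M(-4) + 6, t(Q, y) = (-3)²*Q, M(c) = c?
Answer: 7569/4 ≈ 1892.3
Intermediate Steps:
t(Q, y) = 9*Q
R = 2 (R = -4 + 6 = 2)
u(w) = -4*(15 + w)/(2 + w) (u(w) = -4*(w - 5*(-3 + 0))/(w + 2) = -4*(w - 5*(-3))/(2 + w) = -4*(w + 15)/(2 + w) = -4*(15 + w)/(2 + w))
(t(6, 5) + u(6))² = (9*6 + 4*(-15 - 1*6)/(2 + 6))² = (54 + 4*(-15 - 6)/8)² = (54 + 4*(⅛)*(-21))² = (54 - 21/2)² = (87/2)² = 7569/4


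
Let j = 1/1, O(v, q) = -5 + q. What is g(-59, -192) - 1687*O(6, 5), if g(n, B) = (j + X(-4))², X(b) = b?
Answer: 9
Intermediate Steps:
j = 1 (j = 1*1 = 1)
g(n, B) = 9 (g(n, B) = (1 - 4)² = (-3)² = 9)
g(-59, -192) - 1687*O(6, 5) = 9 - 1687*(-5 + 5) = 9 - 1687*0 = 9 - 1*0 = 9 + 0 = 9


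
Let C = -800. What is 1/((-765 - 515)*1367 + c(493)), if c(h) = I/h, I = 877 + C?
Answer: -493/862631603 ≈ -5.7151e-7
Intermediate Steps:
I = 77 (I = 877 - 800 = 77)
c(h) = 77/h
1/((-765 - 515)*1367 + c(493)) = 1/((-765 - 515)*1367 + 77/493) = 1/(-1280*1367 + 77*(1/493)) = 1/(-1749760 + 77/493) = 1/(-862631603/493) = -493/862631603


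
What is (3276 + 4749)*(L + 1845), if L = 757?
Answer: 20881050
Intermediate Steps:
(3276 + 4749)*(L + 1845) = (3276 + 4749)*(757 + 1845) = 8025*2602 = 20881050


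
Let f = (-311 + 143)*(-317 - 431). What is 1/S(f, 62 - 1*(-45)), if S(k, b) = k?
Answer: 1/125664 ≈ 7.9577e-6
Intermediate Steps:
f = 125664 (f = -168*(-748) = 125664)
1/S(f, 62 - 1*(-45)) = 1/125664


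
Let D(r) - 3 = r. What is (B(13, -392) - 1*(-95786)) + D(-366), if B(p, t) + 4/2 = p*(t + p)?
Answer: 90494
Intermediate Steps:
D(r) = 3 + r
B(p, t) = -2 + p*(p + t) (B(p, t) = -2 + p*(t + p) = -2 + p*(p + t))
(B(13, -392) - 1*(-95786)) + D(-366) = ((-2 + 13**2 + 13*(-392)) - 1*(-95786)) + (3 - 366) = ((-2 + 169 - 5096) + 95786) - 363 = (-4929 + 95786) - 363 = 90857 - 363 = 90494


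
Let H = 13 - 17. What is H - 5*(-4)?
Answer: 16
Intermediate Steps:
H = -4
H - 5*(-4) = -4 - 5*(-4) = -4 + 20 = 16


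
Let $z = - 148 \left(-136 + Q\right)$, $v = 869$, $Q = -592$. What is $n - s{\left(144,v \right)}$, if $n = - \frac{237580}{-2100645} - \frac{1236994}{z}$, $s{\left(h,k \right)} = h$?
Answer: $- \frac{3516468030433}{22633189488} \approx -155.37$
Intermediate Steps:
$z = 107744$ ($z = - 148 \left(-136 - 592\right) = \left(-148\right) \left(-728\right) = 107744$)
$n = - \frac{257288744161}{22633189488}$ ($n = - \frac{237580}{-2100645} - \frac{1236994}{107744} = \left(-237580\right) \left(- \frac{1}{2100645}\right) - \frac{618497}{53872} = \frac{47516}{420129} - \frac{618497}{53872} = - \frac{257288744161}{22633189488} \approx -11.368$)
$n - s{\left(144,v \right)} = - \frac{257288744161}{22633189488} - 144 = - \frac{3516468030433}{22633189488}$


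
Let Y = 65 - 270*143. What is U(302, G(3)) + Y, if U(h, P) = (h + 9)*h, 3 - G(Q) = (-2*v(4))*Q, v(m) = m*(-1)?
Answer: 55377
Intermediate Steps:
Y = -38545 (Y = 65 - 38610 = -38545)
v(m) = -m
G(Q) = 3 - 8*Q (G(Q) = 3 - (-(-2)*4)*Q = 3 - (-2*(-4))*Q = 3 - 8*Q)
U(h, P) = h*(9 + h) (U(h, P) = (9 + h)*h = h*(9 + h))
U(302, G(3)) + Y = 302*(9 + 302) - 38545 = 302*311 - 38545 = 93922 - 38545 = 55377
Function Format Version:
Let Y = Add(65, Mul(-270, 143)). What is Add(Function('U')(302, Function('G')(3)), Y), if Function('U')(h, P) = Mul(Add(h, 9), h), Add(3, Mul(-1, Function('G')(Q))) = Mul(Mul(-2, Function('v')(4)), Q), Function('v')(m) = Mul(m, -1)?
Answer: 55377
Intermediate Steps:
Y = -38545 (Y = Add(65, -38610) = -38545)
Function('v')(m) = Mul(-1, m)
Function('G')(Q) = Add(3, Mul(-8, Q)) (Function('G')(Q) = Add(3, Mul(-1, Mul(Mul(-2, Mul(-1, 4)), Q))) = Add(3, Mul(-1, Mul(Mul(-2, -4), Q))) = Add(3, Mul(-1, Mul(8, Q))) = Add(3, Mul(-8, Q)))
Function('U')(h, P) = Mul(h, Add(9, h)) (Function('U')(h, P) = Mul(Add(9, h), h) = Mul(h, Add(9, h)))
Add(Function('U')(302, Function('G')(3)), Y) = Add(Mul(302, Add(9, 302)), -38545) = Add(Mul(302, 311), -38545) = Add(93922, -38545) = 55377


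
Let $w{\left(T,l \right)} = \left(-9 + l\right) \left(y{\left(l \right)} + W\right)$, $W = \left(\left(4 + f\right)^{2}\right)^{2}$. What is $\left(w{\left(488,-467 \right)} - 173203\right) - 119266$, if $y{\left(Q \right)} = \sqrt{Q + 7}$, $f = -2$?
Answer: $-300085 - 952 i \sqrt{115} \approx -3.0009 \cdot 10^{5} - 10209.0 i$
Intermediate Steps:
$y{\left(Q \right)} = \sqrt{7 + Q}$
$W = 16$ ($W = \left(\left(4 - 2\right)^{2}\right)^{2} = \left(2^{2}\right)^{2} = 4^{2} = 16$)
$w{\left(T,l \right)} = \left(-9 + l\right) \left(16 + \sqrt{7 + l}\right)$ ($w{\left(T,l \right)} = \left(-9 + l\right) \left(\sqrt{7 + l} + 16\right) = \left(-9 + l\right) \left(16 + \sqrt{7 + l}\right)$)
$\left(w{\left(488,-467 \right)} - 173203\right) - 119266 = \left(\left(-144 - 9 \sqrt{7 - 467} + 16 \left(-467\right) - 467 \sqrt{7 - 467}\right) - 173203\right) - 119266 = \left(\left(-144 - 9 \sqrt{-460} - 7472 - 467 \sqrt{-460}\right) - 173203\right) - 119266 = \left(\left(-144 - 9 \cdot 2 i \sqrt{115} - 7472 - 467 \cdot 2 i \sqrt{115}\right) - 173203\right) - 119266 = \left(\left(-144 - 18 i \sqrt{115} - 7472 - 934 i \sqrt{115}\right) - 173203\right) - 119266 = \left(\left(-7616 - 952 i \sqrt{115}\right) - 173203\right) - 119266 = \left(-180819 - 952 i \sqrt{115}\right) - 119266 = -300085 - 952 i \sqrt{115}$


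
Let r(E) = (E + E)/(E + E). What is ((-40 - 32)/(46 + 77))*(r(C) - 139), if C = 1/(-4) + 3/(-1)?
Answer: 3312/41 ≈ 80.781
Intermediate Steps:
C = -13/4 (C = 1*(-¼) + 3*(-1) = -¼ - 3 = -13/4 ≈ -3.2500)
r(E) = 1 (r(E) = (2*E)/((2*E)) = (2*E)*(1/(2*E)) = 1)
((-40 - 32)/(46 + 77))*(r(C) - 139) = ((-40 - 32)/(46 + 77))*(1 - 139) = -72/123*(-138) = -72*1/123*(-138) = -24/41*(-138) = 3312/41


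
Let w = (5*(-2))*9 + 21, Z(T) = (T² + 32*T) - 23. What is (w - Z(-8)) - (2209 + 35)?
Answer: -2098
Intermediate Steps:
Z(T) = -23 + T² + 32*T
w = -69 (w = -10*9 + 21 = -90 + 21 = -69)
(w - Z(-8)) - (2209 + 35) = (-69 - (-23 + (-8)² + 32*(-8))) - (2209 + 35) = (-69 - (-23 + 64 - 256)) - 1*2244 = (-69 - 1*(-215)) - 2244 = (-69 + 215) - 2244 = 146 - 2244 = -2098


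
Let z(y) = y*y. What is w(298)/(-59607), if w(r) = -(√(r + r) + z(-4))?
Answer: 16/59607 + 2*√149/59607 ≈ 0.00067799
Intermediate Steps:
z(y) = y²
w(r) = -16 - √2*√r (w(r) = -(√(r + r) + (-4)²) = -(√(2*r) + 16) = -(√2*√r + 16) = -(16 + √2*√r) = -16 - √2*√r)
w(298)/(-59607) = (-16 - √2*√298)/(-59607) = (-16 - 2*√149)*(-1/59607) = 16/59607 + 2*√149/59607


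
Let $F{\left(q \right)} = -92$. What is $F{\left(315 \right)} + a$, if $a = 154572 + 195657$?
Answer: $350137$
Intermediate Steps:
$a = 350229$
$F{\left(315 \right)} + a = -92 + 350229 = 350137$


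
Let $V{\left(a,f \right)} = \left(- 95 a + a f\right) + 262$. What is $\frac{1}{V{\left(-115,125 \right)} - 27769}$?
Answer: $- \frac{1}{30957} \approx -3.2303 \cdot 10^{-5}$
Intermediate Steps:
$V{\left(a,f \right)} = 262 - 95 a + a f$
$\frac{1}{V{\left(-115,125 \right)} - 27769} = \frac{1}{\left(262 - -10925 - 14375\right) - 27769} = \frac{1}{\left(262 + 10925 - 14375\right) - 27769} = \frac{1}{-3188 - 27769} = \frac{1}{-30957} = - \frac{1}{30957}$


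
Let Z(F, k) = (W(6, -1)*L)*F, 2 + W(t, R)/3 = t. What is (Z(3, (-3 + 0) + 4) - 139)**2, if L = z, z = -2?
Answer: 44521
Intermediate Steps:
W(t, R) = -6 + 3*t
L = -2
Z(F, k) = -24*F (Z(F, k) = ((-6 + 3*6)*(-2))*F = ((-6 + 18)*(-2))*F = (12*(-2))*F = -24*F)
(Z(3, (-3 + 0) + 4) - 139)**2 = (-24*3 - 139)**2 = (-72 - 139)**2 = (-211)**2 = 44521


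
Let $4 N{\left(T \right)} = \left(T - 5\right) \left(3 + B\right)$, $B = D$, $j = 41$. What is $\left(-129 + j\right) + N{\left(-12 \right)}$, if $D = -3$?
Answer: $-88$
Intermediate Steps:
$B = -3$
$N{\left(T \right)} = 0$ ($N{\left(T \right)} = \frac{\left(T - 5\right) \left(3 - 3\right)}{4} = \frac{\left(-5 + T\right) 0}{4} = \frac{1}{4} \cdot 0 = 0$)
$\left(-129 + j\right) + N{\left(-12 \right)} = \left(-129 + 41\right) + 0 = -88 + 0 = -88$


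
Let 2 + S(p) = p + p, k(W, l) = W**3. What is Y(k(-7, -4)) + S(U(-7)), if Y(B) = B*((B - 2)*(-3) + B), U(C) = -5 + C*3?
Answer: -237410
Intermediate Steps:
U(C) = -5 + 3*C
Y(B) = B*(6 - 2*B) (Y(B) = B*((-2 + B)*(-3) + B) = B*((6 - 3*B) + B) = B*(6 - 2*B))
S(p) = -2 + 2*p (S(p) = -2 + (p + p) = -2 + 2*p)
Y(k(-7, -4)) + S(U(-7)) = 2*(-7)**3*(3 - 1*(-7)**3) + (-2 + 2*(-5 + 3*(-7))) = 2*(-343)*(3 - 1*(-343)) + (-2 + 2*(-5 - 21)) = 2*(-343)*(3 + 343) + (-2 + 2*(-26)) = 2*(-343)*346 + (-2 - 52) = -237356 - 54 = -237410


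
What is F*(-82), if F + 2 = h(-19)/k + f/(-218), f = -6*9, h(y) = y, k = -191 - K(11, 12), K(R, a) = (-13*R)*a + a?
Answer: 23866428/164917 ≈ 144.72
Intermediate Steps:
K(R, a) = a - 13*R*a (K(R, a) = -13*R*a + a = a - 13*R*a)
k = 1513 (k = -191 - 12*(1 - 13*11) = -191 - 12*(1 - 143) = -191 - 12*(-142) = -191 - 1*(-1704) = -191 + 1704 = 1513)
f = -54
F = -291054/164917 (F = -2 + (-19/1513 - 54/(-218)) = -2 + (-19*1/1513 - 54*(-1/218)) = -2 + (-19/1513 + 27/109) = -2 + 38780/164917 = -291054/164917 ≈ -1.7649)
F*(-82) = -291054/164917*(-82) = 23866428/164917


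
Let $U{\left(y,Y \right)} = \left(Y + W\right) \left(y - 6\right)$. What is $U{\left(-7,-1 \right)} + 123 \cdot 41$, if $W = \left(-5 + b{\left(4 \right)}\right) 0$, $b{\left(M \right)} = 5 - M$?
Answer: $5056$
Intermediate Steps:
$W = 0$ ($W = \left(-5 + \left(5 - 4\right)\right) 0 = \left(-5 + 1\right) 0 = \left(-4\right) 0 = 0$)
$U{\left(y,Y \right)} = Y \left(-6 + y\right)$ ($U{\left(y,Y \right)} = \left(Y + 0\right) \left(y - 6\right) = Y \left(-6 + y\right)$)
$U{\left(-7,-1 \right)} + 123 \cdot 41 = - (-6 - 7) + 123 \cdot 41 = \left(-1\right) \left(-13\right) + 5043 = 13 + 5043 = 5056$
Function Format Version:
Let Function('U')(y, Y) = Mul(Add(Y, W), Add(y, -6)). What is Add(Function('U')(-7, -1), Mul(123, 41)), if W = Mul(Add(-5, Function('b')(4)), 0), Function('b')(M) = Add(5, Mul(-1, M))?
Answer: 5056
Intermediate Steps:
W = 0 (W = Mul(Add(-5, Add(5, Mul(-1, 4))), 0) = Mul(Add(-5, Add(5, -4)), 0) = Mul(Add(-5, 1), 0) = Mul(-4, 0) = 0)
Function('U')(y, Y) = Mul(Y, Add(-6, y)) (Function('U')(y, Y) = Mul(Add(Y, 0), Add(y, -6)) = Mul(Y, Add(-6, y)))
Add(Function('U')(-7, -1), Mul(123, 41)) = Add(Mul(-1, Add(-6, -7)), Mul(123, 41)) = Add(Mul(-1, -13), 5043) = Add(13, 5043) = 5056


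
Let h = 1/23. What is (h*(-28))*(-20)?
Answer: 560/23 ≈ 24.348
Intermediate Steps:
h = 1/23 ≈ 0.043478
(h*(-28))*(-20) = ((1/23)*(-28))*(-20) = -28/23*(-20) = 560/23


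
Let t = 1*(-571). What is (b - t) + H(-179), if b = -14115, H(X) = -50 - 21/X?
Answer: -2433305/179 ≈ -13594.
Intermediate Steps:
H(X) = -50 - 21/X
t = -571
(b - t) + H(-179) = (-14115 - 1*(-571)) + (-50 - 21/(-179)) = (-14115 + 571) + (-50 - 21*(-1/179)) = -13544 + (-50 + 21/179) = -13544 - 8929/179 = -2433305/179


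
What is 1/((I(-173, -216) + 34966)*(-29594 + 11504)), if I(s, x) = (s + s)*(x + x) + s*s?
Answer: -1/3877899030 ≈ -2.5787e-10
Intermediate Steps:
I(s, x) = s² + 4*s*x (I(s, x) = (2*s)*(2*x) + s² = 4*s*x + s² = s² + 4*s*x)
1/((I(-173, -216) + 34966)*(-29594 + 11504)) = 1/((-173*(-173 + 4*(-216)) + 34966)*(-29594 + 11504)) = 1/((-173*(-173 - 864) + 34966)*(-18090)) = 1/((-173*(-1037) + 34966)*(-18090)) = 1/((179401 + 34966)*(-18090)) = 1/(214367*(-18090)) = 1/(-3877899030) = -1/3877899030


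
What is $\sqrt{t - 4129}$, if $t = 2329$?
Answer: $30 i \sqrt{2} \approx 42.426 i$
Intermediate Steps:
$\sqrt{t - 4129} = \sqrt{2329 - 4129} = \sqrt{-1800} = 30 i \sqrt{2}$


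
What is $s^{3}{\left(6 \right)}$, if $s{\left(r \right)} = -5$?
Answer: $-125$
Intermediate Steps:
$s^{3}{\left(6 \right)} = \left(-5\right)^{3} = -125$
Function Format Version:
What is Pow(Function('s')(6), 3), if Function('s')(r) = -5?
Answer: -125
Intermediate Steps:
Pow(Function('s')(6), 3) = Pow(-5, 3) = -125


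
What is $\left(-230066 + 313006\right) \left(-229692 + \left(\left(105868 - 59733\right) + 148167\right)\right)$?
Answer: $-2935246600$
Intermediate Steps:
$\left(-230066 + 313006\right) \left(-229692 + \left(\left(105868 - 59733\right) + 148167\right)\right) = 82940 \left(-229692 + \left(46135 + 148167\right)\right) = 82940 \left(-229692 + 194302\right) = 82940 \left(-35390\right) = -2935246600$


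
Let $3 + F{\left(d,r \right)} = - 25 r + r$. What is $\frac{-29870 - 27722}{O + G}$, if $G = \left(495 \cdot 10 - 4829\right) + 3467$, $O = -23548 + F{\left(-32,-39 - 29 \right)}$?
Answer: $\frac{2504}{797} \approx 3.1418$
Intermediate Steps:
$F{\left(d,r \right)} = -3 - 24 r$ ($F{\left(d,r \right)} = -3 + \left(- 25 r + r\right) = -3 - 24 r$)
$O = -21919$ ($O = -23548 - \left(3 + 24 \left(-39 - 29\right)\right) = -23548 - -1629 = -23548 + \left(-3 + 1632\right) = -23548 + 1629 = -21919$)
$G = 3588$ ($G = \left(4950 - 4829\right) + 3467 = 121 + 3467 = 3588$)
$\frac{-29870 - 27722}{O + G} = \frac{-29870 - 27722}{-21919 + 3588} = - \frac{57592}{-18331} = \left(-57592\right) \left(- \frac{1}{18331}\right) = \frac{2504}{797}$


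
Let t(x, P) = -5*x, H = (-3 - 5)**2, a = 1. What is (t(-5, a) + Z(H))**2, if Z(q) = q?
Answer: 7921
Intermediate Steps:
H = 64 (H = (-8)**2 = 64)
(t(-5, a) + Z(H))**2 = (-5*(-5) + 64)**2 = (25 + 64)**2 = 89**2 = 7921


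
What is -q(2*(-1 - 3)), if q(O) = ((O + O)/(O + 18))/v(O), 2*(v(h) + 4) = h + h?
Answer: -2/15 ≈ -0.13333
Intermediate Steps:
v(h) = -4 + h (v(h) = -4 + (h + h)/2 = -4 + (2*h)/2 = -4 + h)
q(O) = 2*O/((-4 + O)*(18 + O)) (q(O) = ((O + O)/(O + 18))/(-4 + O) = ((2*O)/(18 + O))/(-4 + O) = (2*O/(18 + O))/(-4 + O) = 2*O/((-4 + O)*(18 + O)))
-q(2*(-1 - 3)) = -2*2*(-1 - 3)/((-4 + 2*(-1 - 3))*(18 + 2*(-1 - 3))) = -2*2*(-4)/((-4 + 2*(-4))*(18 + 2*(-4))) = -2*(-8)/((-4 - 8)*(18 - 8)) = -2*(-8)/((-12)*10) = -2*(-8)*(-1)/(12*10) = -1*2/15 = -2/15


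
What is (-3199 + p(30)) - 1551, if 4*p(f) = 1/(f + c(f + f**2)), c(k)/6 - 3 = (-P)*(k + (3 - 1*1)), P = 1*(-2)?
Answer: -213407999/44928 ≈ -4750.0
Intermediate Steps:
P = -2
c(k) = 42 + 12*k (c(k) = 18 + 6*((-1*(-2))*(k + (3 - 1*1))) = 18 + 6*(2*(k + (3 - 1))) = 18 + 6*(2*(k + 2)) = 18 + 6*(2*(2 + k)) = 18 + 6*(4 + 2*k) = 18 + (24 + 12*k) = 42 + 12*k)
p(f) = 1/(4*(42 + 12*f**2 + 13*f)) (p(f) = 1/(4*(f + (42 + 12*(f + f**2)))) = 1/(4*(f + (42 + (12*f + 12*f**2)))) = 1/(4*(f + (42 + 12*f + 12*f**2))) = 1/(4*(42 + 12*f**2 + 13*f)))
(-3199 + p(30)) - 1551 = (-3199 + 1/(4*(42 + 12*30**2 + 13*30))) - 1551 = (-3199 + 1/(4*(42 + 12*900 + 390))) - 1551 = (-3199 + 1/(4*(42 + 10800 + 390))) - 1551 = (-3199 + (1/4)/11232) - 1551 = (-3199 + (1/4)*(1/11232)) - 1551 = (-3199 + 1/44928) - 1551 = -143724671/44928 - 1551 = -213407999/44928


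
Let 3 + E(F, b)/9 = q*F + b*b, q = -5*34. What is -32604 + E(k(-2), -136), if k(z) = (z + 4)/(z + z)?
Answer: 134598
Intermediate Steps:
k(z) = (4 + z)/(2*z) (k(z) = (4 + z)/((2*z)) = (4 + z)*(1/(2*z)) = (4 + z)/(2*z))
q = -170
E(F, b) = -27 - 1530*F + 9*b**2 (E(F, b) = -27 + 9*(-170*F + b*b) = -27 + 9*(-170*F + b**2) = -27 + 9*(b**2 - 170*F) = -27 + (-1530*F + 9*b**2) = -27 - 1530*F + 9*b**2)
-32604 + E(k(-2), -136) = -32604 + (-27 - 765*(4 - 2)/(-2) + 9*(-136)**2) = -32604 + (-27 - 765*(-1)*2/2 + 9*18496) = -32604 + (-27 - 1530*(-1/2) + 166464) = -32604 + (-27 + 765 + 166464) = -32604 + 167202 = 134598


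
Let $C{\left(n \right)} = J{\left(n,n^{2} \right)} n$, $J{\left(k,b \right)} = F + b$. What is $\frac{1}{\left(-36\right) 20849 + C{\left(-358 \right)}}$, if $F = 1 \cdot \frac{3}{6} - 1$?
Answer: $- \frac{1}{46633097} \approx -2.1444 \cdot 10^{-8}$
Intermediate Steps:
$F = - \frac{1}{2}$ ($F = 1 \cdot 3 \cdot \frac{1}{6} - 1 = 1 \cdot \frac{1}{2} - 1 = \frac{1}{2} - 1 = - \frac{1}{2} \approx -0.5$)
$J{\left(k,b \right)} = - \frac{1}{2} + b$
$C{\left(n \right)} = n \left(- \frac{1}{2} + n^{2}\right)$ ($C{\left(n \right)} = \left(- \frac{1}{2} + n^{2}\right) n = n \left(- \frac{1}{2} + n^{2}\right)$)
$\frac{1}{\left(-36\right) 20849 + C{\left(-358 \right)}} = \frac{1}{\left(-36\right) 20849 + \left(\left(-358\right)^{3} - -179\right)} = \frac{1}{-750564 + \left(-45882712 + 179\right)} = \frac{1}{-750564 - 45882533} = \frac{1}{-46633097} = - \frac{1}{46633097}$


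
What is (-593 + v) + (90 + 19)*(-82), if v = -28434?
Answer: -37965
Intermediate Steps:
(-593 + v) + (90 + 19)*(-82) = (-593 - 28434) + (90 + 19)*(-82) = -29027 + 109*(-82) = -29027 - 8938 = -37965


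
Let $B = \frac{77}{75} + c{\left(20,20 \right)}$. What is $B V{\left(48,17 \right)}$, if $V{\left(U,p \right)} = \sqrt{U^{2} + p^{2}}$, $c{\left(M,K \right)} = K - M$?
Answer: $\frac{77 \sqrt{2593}}{75} \approx 52.279$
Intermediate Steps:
$B = \frac{77}{75}$ ($B = \frac{77}{75} + \left(20 - 20\right) = 77 \cdot \frac{1}{75} + \left(20 - 20\right) = \frac{77}{75} + 0 = \frac{77}{75} \approx 1.0267$)
$B V{\left(48,17 \right)} = \frac{77 \sqrt{48^{2} + 17^{2}}}{75} = \frac{77 \sqrt{2304 + 289}}{75} = \frac{77 \sqrt{2593}}{75}$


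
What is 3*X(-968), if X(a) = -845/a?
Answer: 2535/968 ≈ 2.6188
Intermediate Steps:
3*X(-968) = 3*(-845/(-968)) = 3*(-845*(-1/968)) = 3*(845/968) = 2535/968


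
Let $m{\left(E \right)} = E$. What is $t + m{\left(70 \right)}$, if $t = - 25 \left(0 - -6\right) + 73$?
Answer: $-7$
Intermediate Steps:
$t = -77$ ($t = - 25 \left(0 + 6\right) + 73 = \left(-25\right) 6 + 73 = -150 + 73 = -77$)
$t + m{\left(70 \right)} = -77 + 70 = -7$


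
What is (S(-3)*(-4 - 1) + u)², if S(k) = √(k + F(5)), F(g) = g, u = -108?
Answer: 11714 + 1080*√2 ≈ 13241.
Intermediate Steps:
S(k) = √(5 + k) (S(k) = √(k + 5) = √(5 + k))
(S(-3)*(-4 - 1) + u)² = (√(5 - 3)*(-4 - 1) - 108)² = (√2*(-5) - 108)² = (-5*√2 - 108)² = (-108 - 5*√2)²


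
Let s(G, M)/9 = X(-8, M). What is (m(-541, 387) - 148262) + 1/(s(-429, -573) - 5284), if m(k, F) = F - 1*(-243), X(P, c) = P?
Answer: -790716993/5356 ≈ -1.4763e+5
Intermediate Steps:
s(G, M) = -72 (s(G, M) = 9*(-8) = -72)
m(k, F) = 243 + F (m(k, F) = F + 243 = 243 + F)
(m(-541, 387) - 148262) + 1/(s(-429, -573) - 5284) = ((243 + 387) - 148262) + 1/(-72 - 5284) = (630 - 148262) + 1/(-5356) = -147632 - 1/5356 = -790716993/5356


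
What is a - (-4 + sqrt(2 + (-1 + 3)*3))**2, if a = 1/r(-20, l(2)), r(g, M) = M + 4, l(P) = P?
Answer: -143/6 + 16*sqrt(2) ≈ -1.2059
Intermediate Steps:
r(g, M) = 4 + M
a = 1/6 (a = 1/(4 + 2) = 1/6 ≈ 0.16667)
a - (-4 + sqrt(2 + (-1 + 3)*3))**2 = 1/6 - (-4 + sqrt(2 + (-1 + 3)*3))**2 = 1/6 - (-4 + sqrt(2 + 2*3))**2 = 1/6 - (-4 + sqrt(2 + 6))**2 = 1/6 - (-4 + sqrt(8))**2 = 1/6 - (-4 + 2*sqrt(2))**2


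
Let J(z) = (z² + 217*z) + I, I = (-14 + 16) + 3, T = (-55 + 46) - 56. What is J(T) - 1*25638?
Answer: -35513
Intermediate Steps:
T = -65 (T = -9 - 56 = -65)
I = 5 (I = 2 + 3 = 5)
J(z) = 5 + z² + 217*z (J(z) = (z² + 217*z) + 5 = 5 + z² + 217*z)
J(T) - 1*25638 = (5 + (-65)² + 217*(-65)) - 1*25638 = (5 + 4225 - 14105) - 25638 = -9875 - 25638 = -35513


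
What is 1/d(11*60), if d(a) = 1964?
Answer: 1/1964 ≈ 0.00050917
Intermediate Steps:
1/d(11*60) = 1/1964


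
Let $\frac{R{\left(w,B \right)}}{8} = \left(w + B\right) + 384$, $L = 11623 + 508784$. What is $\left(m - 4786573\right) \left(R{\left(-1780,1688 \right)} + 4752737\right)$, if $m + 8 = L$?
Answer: $-20285968800702$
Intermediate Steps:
$L = 520407$
$m = 520399$ ($m = -8 + 520407 = 520399$)
$R{\left(w,B \right)} = 3072 + 8 B + 8 w$ ($R{\left(w,B \right)} = 8 \left(\left(w + B\right) + 384\right) = 8 \left(\left(B + w\right) + 384\right) = 8 \left(384 + B + w\right) = 3072 + 8 B + 8 w$)
$\left(m - 4786573\right) \left(R{\left(-1780,1688 \right)} + 4752737\right) = \left(520399 - 4786573\right) \left(\left(3072 + 8 \cdot 1688 + 8 \left(-1780\right)\right) + 4752737\right) = - 4266174 \left(\left(3072 + 13504 - 14240\right) + 4752737\right) = - 4266174 \left(2336 + 4752737\right) = \left(-4266174\right) 4755073 = -20285968800702$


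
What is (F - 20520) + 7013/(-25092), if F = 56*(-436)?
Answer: -1127541125/25092 ≈ -44936.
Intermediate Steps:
F = -24416
(F - 20520) + 7013/(-25092) = (-24416 - 20520) + 7013/(-25092) = -44936 + 7013*(-1/25092) = -44936 - 7013/25092 = -1127541125/25092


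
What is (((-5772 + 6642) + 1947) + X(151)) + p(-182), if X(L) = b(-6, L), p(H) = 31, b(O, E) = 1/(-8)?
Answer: 22783/8 ≈ 2847.9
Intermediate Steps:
b(O, E) = -⅛
X(L) = -⅛
(((-5772 + 6642) + 1947) + X(151)) + p(-182) = (((-5772 + 6642) + 1947) - ⅛) + 31 = ((870 + 1947) - ⅛) + 31 = (2817 - ⅛) + 31 = 22535/8 + 31 = 22783/8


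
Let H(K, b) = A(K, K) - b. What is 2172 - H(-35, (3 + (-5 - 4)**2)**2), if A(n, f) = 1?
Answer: 9227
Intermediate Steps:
H(K, b) = 1 - b
2172 - H(-35, (3 + (-5 - 4)**2)**2) = 2172 - (1 - (3 + (-5 - 4)**2)**2) = 2172 - (1 - (3 + (-9)**2)**2) = 2172 - (1 - (3 + 81)**2) = 2172 - (1 - 1*84**2) = 2172 - (1 - 1*7056) = 2172 - (1 - 7056) = 2172 - 1*(-7055) = 2172 + 7055 = 9227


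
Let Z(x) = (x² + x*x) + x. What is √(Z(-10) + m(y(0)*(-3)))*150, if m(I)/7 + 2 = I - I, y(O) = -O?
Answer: 600*√11 ≈ 1990.0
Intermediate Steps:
m(I) = -14 (m(I) = -14 + 7*(I - I) = -14 + 7*0 = -14 + 0 = -14)
Z(x) = x + 2*x² (Z(x) = (x² + x²) + x = 2*x² + x = x + 2*x²)
√(Z(-10) + m(y(0)*(-3)))*150 = √(-10*(1 + 2*(-10)) - 14)*150 = √(-10*(1 - 20) - 14)*150 = √(-10*(-19) - 14)*150 = √(190 - 14)*150 = √176*150 = (4*√11)*150 = 600*√11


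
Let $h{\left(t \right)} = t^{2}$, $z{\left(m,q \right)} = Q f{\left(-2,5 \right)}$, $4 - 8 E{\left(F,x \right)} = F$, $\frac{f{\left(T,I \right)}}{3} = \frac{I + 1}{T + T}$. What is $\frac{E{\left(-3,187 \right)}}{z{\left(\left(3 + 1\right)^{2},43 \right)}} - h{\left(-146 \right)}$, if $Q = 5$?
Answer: $- \frac{3836887}{180} \approx -21316.0$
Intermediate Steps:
$f{\left(T,I \right)} = \frac{3 \left(1 + I\right)}{2 T}$ ($f{\left(T,I \right)} = 3 \frac{I + 1}{T + T} = 3 \frac{1 + I}{2 T} = \frac{3 \left(1 + I\right)}{2 T}$)
$E{\left(F,x \right)} = \frac{1}{2} - \frac{F}{8}$
$z{\left(m,q \right)} = - \frac{45}{2}$ ($z{\left(m,q \right)} = 5 \frac{3 \left(1 + 5\right)}{2 \left(-2\right)} = 5 \cdot \frac{3}{2} \left(- \frac{1}{2}\right) 6 = 5 \left(- \frac{9}{2}\right) = - \frac{45}{2}$)
$\frac{E{\left(-3,187 \right)}}{z{\left(\left(3 + 1\right)^{2},43 \right)}} - h{\left(-146 \right)} = \frac{\frac{1}{2} - - \frac{3}{8}}{- \frac{45}{2}} - \left(-146\right)^{2} = \left(\frac{1}{2} + \frac{3}{8}\right) \left(- \frac{2}{45}\right) - 21316 = \frac{7}{8} \left(- \frac{2}{45}\right) - 21316 = - \frac{7}{180} - 21316 = - \frac{3836887}{180}$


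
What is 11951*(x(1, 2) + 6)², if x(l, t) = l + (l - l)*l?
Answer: 585599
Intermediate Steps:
x(l, t) = l (x(l, t) = l + 0*l = l + 0 = l)
11951*(x(1, 2) + 6)² = 11951*(1 + 6)² = 11951*7² = 11951*49 = 585599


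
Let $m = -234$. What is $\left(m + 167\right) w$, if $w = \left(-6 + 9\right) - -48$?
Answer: $-3417$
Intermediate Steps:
$w = 51$ ($w = 3 + 48 = 51$)
$\left(m + 167\right) w = \left(-234 + 167\right) 51 = \left(-67\right) 51 = -3417$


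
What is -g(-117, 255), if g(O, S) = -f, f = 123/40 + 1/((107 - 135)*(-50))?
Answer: 2153/700 ≈ 3.0757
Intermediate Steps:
f = 2153/700 (f = 123*(1/40) - 1/50/(-28) = 123/40 - 1/28*(-1/50) = 123/40 + 1/1400 = 2153/700 ≈ 3.0757)
g(O, S) = -2153/700 (g(O, S) = -1*2153/700 = -2153/700)
-g(-117, 255) = -1*(-2153/700) = 2153/700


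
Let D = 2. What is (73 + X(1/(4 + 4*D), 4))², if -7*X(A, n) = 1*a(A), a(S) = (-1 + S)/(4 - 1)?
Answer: 338817649/63504 ≈ 5335.4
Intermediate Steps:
a(S) = -⅓ + S/3 (a(S) = (-1 + S)/3 = (-1 + S)*(⅓) = -⅓ + S/3)
X(A, n) = 1/21 - A/21 (X(A, n) = -(-⅓ + A/3)/7 = 1/21 - A/21)
(73 + X(1/(4 + 4*D), 4))² = (73 + (1/21 - 1/(21*(4 + 4*2))))² = (73 + (1/21 - 1/(21*(4 + 8))))² = (73 + (1/21 - 1/21/12))² = (73 + (1/21 - 1/21*1/12))² = (73 + (1/21 - 1/252))² = (73 + 11/252)² = (18407/252)² = 338817649/63504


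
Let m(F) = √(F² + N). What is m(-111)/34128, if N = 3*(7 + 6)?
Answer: √3090/17064 ≈ 0.0032576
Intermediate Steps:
N = 39 (N = 3*13 = 39)
m(F) = √(39 + F²) (m(F) = √(F² + 39) = √(39 + F²))
m(-111)/34128 = √(39 + (-111)²)/34128 = √(39 + 12321)*(1/34128) = √12360*(1/34128) = (2*√3090)*(1/34128) = √3090/17064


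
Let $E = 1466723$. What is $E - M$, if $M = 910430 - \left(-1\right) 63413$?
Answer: $492880$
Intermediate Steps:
$M = 973843$ ($M = 910430 - -63413 = 910430 + 63413 = 973843$)
$E - M = 1466723 - 973843 = 492880$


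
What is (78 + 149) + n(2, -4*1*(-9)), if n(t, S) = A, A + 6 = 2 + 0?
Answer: 223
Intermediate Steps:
A = -4 (A = -6 + (2 + 0) = -6 + 2 = -4)
n(t, S) = -4
(78 + 149) + n(2, -4*1*(-9)) = (78 + 149) - 4 = 227 - 4 = 223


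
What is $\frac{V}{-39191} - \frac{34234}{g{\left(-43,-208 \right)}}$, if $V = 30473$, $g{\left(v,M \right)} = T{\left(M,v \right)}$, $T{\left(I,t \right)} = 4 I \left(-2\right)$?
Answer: $- \frac{696185883}{32606912} \approx -21.351$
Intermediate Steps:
$T{\left(I,t \right)} = - 8 I$
$g{\left(v,M \right)} = - 8 M$
$\frac{V}{-39191} - \frac{34234}{g{\left(-43,-208 \right)}} = \frac{30473}{-39191} - \frac{34234}{\left(-8\right) \left(-208\right)} = 30473 \left(- \frac{1}{39191}\right) - \frac{34234}{1664} = - \frac{30473}{39191} - \frac{17117}{832} = - \frac{696185883}{32606912}$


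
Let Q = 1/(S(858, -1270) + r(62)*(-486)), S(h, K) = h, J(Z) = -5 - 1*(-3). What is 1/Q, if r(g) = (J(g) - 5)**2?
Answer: -22956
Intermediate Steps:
J(Z) = -2 (J(Z) = -5 + 3 = -2)
r(g) = 49 (r(g) = (-2 - 5)**2 = (-7)**2 = 49)
Q = -1/22956 (Q = 1/(858 + 49*(-486)) = 1/(858 - 23814) = 1/(-22956) = -1/22956 ≈ -4.3562e-5)
1/Q = 1/(-1/22956) = -22956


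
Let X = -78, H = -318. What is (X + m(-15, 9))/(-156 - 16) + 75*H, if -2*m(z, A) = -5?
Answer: -8204249/344 ≈ -23850.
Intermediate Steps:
m(z, A) = 5/2 (m(z, A) = -½*(-5) = 5/2)
(X + m(-15, 9))/(-156 - 16) + 75*H = (-78 + 5/2)/(-156 - 16) + 75*(-318) = -151/2/(-172) - 23850 = -151/2*(-1/172) - 23850 = 151/344 - 23850 = -8204249/344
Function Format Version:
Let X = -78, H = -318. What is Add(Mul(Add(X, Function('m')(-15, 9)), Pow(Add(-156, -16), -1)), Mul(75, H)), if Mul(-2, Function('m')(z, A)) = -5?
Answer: Rational(-8204249, 344) ≈ -23850.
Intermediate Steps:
Function('m')(z, A) = Rational(5, 2) (Function('m')(z, A) = Mul(Rational(-1, 2), -5) = Rational(5, 2))
Add(Mul(Add(X, Function('m')(-15, 9)), Pow(Add(-156, -16), -1)), Mul(75, H)) = Add(Mul(Add(-78, Rational(5, 2)), Pow(Add(-156, -16), -1)), Mul(75, -318)) = Add(Mul(Rational(-151, 2), Pow(-172, -1)), -23850) = Add(Mul(Rational(-151, 2), Rational(-1, 172)), -23850) = Add(Rational(151, 344), -23850) = Rational(-8204249, 344)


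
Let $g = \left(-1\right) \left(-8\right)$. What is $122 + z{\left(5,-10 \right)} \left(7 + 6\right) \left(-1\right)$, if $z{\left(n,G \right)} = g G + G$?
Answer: $1292$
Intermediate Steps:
$g = 8$
$z{\left(n,G \right)} = 9 G$ ($z{\left(n,G \right)} = 8 G + G = 9 G$)
$122 + z{\left(5,-10 \right)} \left(7 + 6\right) \left(-1\right) = 122 + 9 \left(-10\right) \left(7 + 6\right) \left(-1\right) = 122 - 90 \cdot 13 \left(-1\right) = 122 - -1170 = 122 + 1170 = 1292$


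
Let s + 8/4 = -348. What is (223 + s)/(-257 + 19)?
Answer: 127/238 ≈ 0.53361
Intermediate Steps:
s = -350 (s = -2 - 348 = -350)
(223 + s)/(-257 + 19) = (223 - 350)/(-257 + 19) = -127/(-238) = -127*(-1/238) = 127/238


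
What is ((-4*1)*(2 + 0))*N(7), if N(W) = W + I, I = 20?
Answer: -216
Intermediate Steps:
N(W) = 20 + W (N(W) = W + 20 = 20 + W)
((-4*1)*(2 + 0))*N(7) = ((-4*1)*(2 + 0))*(20 + 7) = -4*2*27 = -8*27 = -216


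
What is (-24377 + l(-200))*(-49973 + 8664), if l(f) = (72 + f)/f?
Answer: 25174076381/25 ≈ 1.0070e+9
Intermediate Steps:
l(f) = (72 + f)/f
(-24377 + l(-200))*(-49973 + 8664) = (-24377 + (72 - 200)/(-200))*(-49973 + 8664) = (-24377 - 1/200*(-128))*(-41309) = (-24377 + 16/25)*(-41309) = -609409/25*(-41309) = 25174076381/25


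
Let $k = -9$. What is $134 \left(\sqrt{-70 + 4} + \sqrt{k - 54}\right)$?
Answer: $134 i \left(\sqrt{66} + 3 \sqrt{7}\right) \approx 2152.2 i$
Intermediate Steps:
$134 \left(\sqrt{-70 + 4} + \sqrt{k - 54}\right) = 134 \left(\sqrt{-70 + 4} + \sqrt{-9 - 54}\right) = 134 \left(\sqrt{-66} + \sqrt{-63}\right) = 134 \left(i \sqrt{66} + 3 i \sqrt{7}\right) = 134 i \sqrt{66} + 402 i \sqrt{7}$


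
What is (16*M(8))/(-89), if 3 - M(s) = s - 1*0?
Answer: 80/89 ≈ 0.89888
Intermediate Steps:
M(s) = 3 - s (M(s) = 3 - (s - 1*0) = 3 - (s + 0) = 3 - s)
(16*M(8))/(-89) = (16*(3 - 1*8))/(-89) = (16*(3 - 8))*(-1/89) = (16*(-5))*(-1/89) = -80*(-1/89) = 80/89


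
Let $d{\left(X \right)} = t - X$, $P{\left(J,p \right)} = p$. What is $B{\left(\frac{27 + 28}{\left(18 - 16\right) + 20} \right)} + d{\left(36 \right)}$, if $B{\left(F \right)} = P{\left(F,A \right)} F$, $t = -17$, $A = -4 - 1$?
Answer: $- \frac{131}{2} \approx -65.5$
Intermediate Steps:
$A = -5$
$d{\left(X \right)} = -17 - X$
$B{\left(F \right)} = - 5 F$
$B{\left(\frac{27 + 28}{\left(18 - 16\right) + 20} \right)} + d{\left(36 \right)} = - 5 \frac{27 + 28}{\left(18 - 16\right) + 20} - 53 = - 5 \frac{55}{\left(18 - 16\right) + 20} - 53 = - 5 \frac{55}{2 + 20} - 53 = - 5 \cdot \frac{55}{22} - 53 = - 5 \cdot 55 \cdot \frac{1}{22} - 53 = \left(-5\right) \frac{5}{2} - 53 = - \frac{25}{2} - 53 = - \frac{131}{2}$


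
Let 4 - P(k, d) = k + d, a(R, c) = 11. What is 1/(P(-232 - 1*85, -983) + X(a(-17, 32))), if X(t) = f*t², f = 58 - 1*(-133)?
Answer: 1/24415 ≈ 4.0958e-5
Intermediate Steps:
f = 191 (f = 58 + 133 = 191)
X(t) = 191*t²
P(k, d) = 4 - d - k (P(k, d) = 4 - (k + d) = 4 - (d + k) = 4 + (-d - k) = 4 - d - k)
1/(P(-232 - 1*85, -983) + X(a(-17, 32))) = 1/((4 - 1*(-983) - (-232 - 1*85)) + 191*11²) = 1/((4 + 983 - (-232 - 85)) + 191*121) = 1/((4 + 983 - 1*(-317)) + 23111) = 1/((4 + 983 + 317) + 23111) = 1/(1304 + 23111) = 1/24415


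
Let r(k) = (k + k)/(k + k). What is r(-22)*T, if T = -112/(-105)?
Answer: 16/15 ≈ 1.0667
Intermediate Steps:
r(k) = 1 (r(k) = (2*k)/((2*k)) = (2*k)*(1/(2*k)) = 1)
T = 16/15 (T = -112*(-1/105) = 16/15 ≈ 1.0667)
r(-22)*T = 1*(16/15) = 16/15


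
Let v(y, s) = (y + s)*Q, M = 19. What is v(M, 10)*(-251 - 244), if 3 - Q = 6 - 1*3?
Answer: 0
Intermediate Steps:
Q = 0 (Q = 3 - (6 - 1*3) = 3 - (6 - 3) = 3 - 1*3 = 3 - 3 = 0)
v(y, s) = 0 (v(y, s) = (y + s)*0 = (s + y)*0 = 0)
v(M, 10)*(-251 - 244) = 0*(-251 - 244) = 0*(-495) = 0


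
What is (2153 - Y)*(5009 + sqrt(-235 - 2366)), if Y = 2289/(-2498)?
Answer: 26950839347/2498 + 274404633*I/2498 ≈ 1.0789e+7 + 1.0985e+5*I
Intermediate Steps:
Y = -2289/2498 (Y = 2289*(-1/2498) = -2289/2498 ≈ -0.91633)
(2153 - Y)*(5009 + sqrt(-235 - 2366)) = (2153 - 1*(-2289/2498))*(5009 + sqrt(-235 - 2366)) = (2153 + 2289/2498)*(5009 + sqrt(-2601)) = 5380483*(5009 + 51*I)/2498 = 26950839347/2498 + 274404633*I/2498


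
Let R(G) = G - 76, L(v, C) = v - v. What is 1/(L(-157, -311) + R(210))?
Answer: 1/134 ≈ 0.0074627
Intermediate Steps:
L(v, C) = 0
R(G) = -76 + G
1/(L(-157, -311) + R(210)) = 1/(0 + (-76 + 210)) = 1/(0 + 134) = 1/134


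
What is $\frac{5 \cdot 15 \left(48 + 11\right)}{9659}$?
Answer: $\frac{4425}{9659} \approx 0.45812$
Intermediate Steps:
$\frac{5 \cdot 15 \left(48 + 11\right)}{9659} = 75 \cdot 59 \cdot \frac{1}{9659} = 4425 \cdot \frac{1}{9659} = \frac{4425}{9659}$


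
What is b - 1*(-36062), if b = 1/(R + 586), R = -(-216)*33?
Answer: 278182269/7714 ≈ 36062.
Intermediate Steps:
R = 7128 (R = -9*(-792) = 7128)
b = 1/7714 (b = 1/(7128 + 586) = 1/7714 ≈ 0.00012963)
b - 1*(-36062) = 1/7714 - 1*(-36062) = 1/7714 + 36062 = 278182269/7714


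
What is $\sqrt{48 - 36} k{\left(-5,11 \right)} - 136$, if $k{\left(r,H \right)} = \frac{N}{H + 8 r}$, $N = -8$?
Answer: $-136 + \frac{16 \sqrt{3}}{29} \approx -135.04$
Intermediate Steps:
$k{\left(r,H \right)} = - \frac{8}{H + 8 r}$
$\sqrt{48 - 36} k{\left(-5,11 \right)} - 136 = \sqrt{48 - 36} \left(- \frac{8}{11 + 8 \left(-5\right)}\right) - 136 = \sqrt{12} \left(- \frac{8}{11 - 40}\right) - 136 = 2 \sqrt{3} \left(- \frac{8}{-29}\right) - 136 = 2 \sqrt{3} \left(\left(-8\right) \left(- \frac{1}{29}\right)\right) - 136 = 2 \sqrt{3} \cdot \frac{8}{29} - 136 = \frac{16 \sqrt{3}}{29} - 136 = -136 + \frac{16 \sqrt{3}}{29}$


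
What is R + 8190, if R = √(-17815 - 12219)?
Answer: 8190 + I*√30034 ≈ 8190.0 + 173.3*I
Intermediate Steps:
R = I*√30034 (R = √(-30034) = I*√30034 ≈ 173.3*I)
R + 8190 = I*√30034 + 8190 = 8190 + I*√30034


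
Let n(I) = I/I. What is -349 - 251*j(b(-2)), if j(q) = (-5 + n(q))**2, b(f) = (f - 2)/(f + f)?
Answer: -4365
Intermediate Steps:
n(I) = 1
b(f) = (-2 + f)/(2*f) (b(f) = (-2 + f)/((2*f)) = (-2 + f)*(1/(2*f)) = (-2 + f)/(2*f))
j(q) = 16 (j(q) = (-5 + 1)**2 = (-4)**2 = 16)
-349 - 251*j(b(-2)) = -349 - 251*16 = -349 - 4016 = -4365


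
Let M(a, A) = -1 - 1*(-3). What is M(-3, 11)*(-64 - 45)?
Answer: -218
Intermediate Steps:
M(a, A) = 2 (M(a, A) = -1 + 3 = 2)
M(-3, 11)*(-64 - 45) = 2*(-64 - 45) = 2*(-109) = -218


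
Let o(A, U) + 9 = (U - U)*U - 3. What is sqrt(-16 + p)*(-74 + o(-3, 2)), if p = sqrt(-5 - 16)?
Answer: -86*sqrt(-16 + I*sqrt(21)) ≈ -48.775 - 347.44*I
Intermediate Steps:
p = I*sqrt(21) (p = sqrt(-21) = I*sqrt(21) ≈ 4.5826*I)
o(A, U) = -12 (o(A, U) = -9 + ((U - U)*U - 3) = -9 + (0*U - 3) = -9 + (0 - 3) = -9 - 3 = -12)
sqrt(-16 + p)*(-74 + o(-3, 2)) = sqrt(-16 + I*sqrt(21))*(-74 - 12) = sqrt(-16 + I*sqrt(21))*(-86) = -86*sqrt(-16 + I*sqrt(21))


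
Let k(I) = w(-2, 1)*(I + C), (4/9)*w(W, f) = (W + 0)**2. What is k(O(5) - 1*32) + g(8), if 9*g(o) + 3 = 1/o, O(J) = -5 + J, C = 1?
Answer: -20111/72 ≈ -279.32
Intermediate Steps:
w(W, f) = 9*W**2/4 (w(W, f) = 9*(W + 0)**2/4 = 9*W**2/4)
g(o) = -1/3 + 1/(9*o) (g(o) = -1/3 + (1/o)/9 = -1/3 + 1/(9*o))
k(I) = 9 + 9*I (k(I) = ((9/4)*(-2)**2)*(I + 1) = ((9/4)*4)*(1 + I) = 9*(1 + I) = 9 + 9*I)
k(O(5) - 1*32) + g(8) = (9 + 9*((-5 + 5) - 1*32)) + (1/9)*(1 - 3*8)/8 = (9 + 9*(0 - 32)) + (1/9)*(1/8)*(1 - 24) = (9 + 9*(-32)) + (1/9)*(1/8)*(-23) = (9 - 288) - 23/72 = -279 - 23/72 = -20111/72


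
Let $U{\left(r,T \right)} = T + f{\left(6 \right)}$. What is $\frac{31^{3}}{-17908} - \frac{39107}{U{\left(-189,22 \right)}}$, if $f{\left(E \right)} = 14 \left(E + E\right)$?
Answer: $- \frac{352994223}{1701260} \approx -207.49$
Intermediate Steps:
$f{\left(E \right)} = 28 E$ ($f{\left(E \right)} = 14 \cdot 2 E = 28 E$)
$U{\left(r,T \right)} = 168 + T$ ($U{\left(r,T \right)} = T + 28 \cdot 6 = T + 168 = 168 + T$)
$\frac{31^{3}}{-17908} - \frac{39107}{U{\left(-189,22 \right)}} = \frac{31^{3}}{-17908} - \frac{39107}{168 + 22} = 29791 \left(- \frac{1}{17908}\right) - \frac{39107}{190} = - \frac{29791}{17908} - \frac{39107}{190} = - \frac{352994223}{1701260}$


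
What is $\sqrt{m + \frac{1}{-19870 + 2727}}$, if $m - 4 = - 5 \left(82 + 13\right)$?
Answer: $\frac{i \sqrt{138418650622}}{17143} \approx 21.703 i$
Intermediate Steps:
$m = -471$ ($m = 4 - 5 \left(82 + 13\right) = 4 - 475 = -471$)
$\sqrt{m + \frac{1}{-19870 + 2727}} = \sqrt{-471 + \frac{1}{-19870 + 2727}} = \sqrt{-471 + \frac{1}{-17143}} = \sqrt{-471 - \frac{1}{17143}} = \sqrt{- \frac{8074354}{17143}} = \frac{i \sqrt{138418650622}}{17143}$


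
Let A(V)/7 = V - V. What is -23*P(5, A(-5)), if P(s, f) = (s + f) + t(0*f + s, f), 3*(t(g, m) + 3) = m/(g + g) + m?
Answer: -46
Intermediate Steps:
t(g, m) = -3 + m/3 + m/(6*g) (t(g, m) = -3 + (m/(g + g) + m)/3 = -3 + (m/((2*g)) + m)/3 = -3 + ((1/(2*g))*m + m)/3 = -3 + (m/(2*g) + m)/3 = -3 + (m + m/(2*g))/3 = -3 + (m/3 + m/(6*g)) = -3 + m/3 + m/(6*g))
A(V) = 0 (A(V) = 7*(V - V) = 7*0 = 0)
P(s, f) = -3 + s + 4*f/3 + f/(6*s) (P(s, f) = (s + f) + (-3 + f/3 + f/(6*(0*f + s))) = (f + s) + (-3 + f/3 + f/(6*(0 + s))) = (f + s) + (-3 + f/3 + f/(6*s)) = -3 + s + 4*f/3 + f/(6*s))
-23*P(5, A(-5)) = -23*(-3 + 5 + (4/3)*0 + (⅙)*0/5) = -23*(-3 + 5 + 0 + (⅙)*0*(⅕)) = -23*(-3 + 5 + 0 + 0) = -23*2 = -46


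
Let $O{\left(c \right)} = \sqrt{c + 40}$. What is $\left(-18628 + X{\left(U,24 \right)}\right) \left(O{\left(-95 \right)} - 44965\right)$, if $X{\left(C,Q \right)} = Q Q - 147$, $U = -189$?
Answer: $818318035 - 18199 i \sqrt{55} \approx 8.1832 \cdot 10^{8} - 1.3497 \cdot 10^{5} i$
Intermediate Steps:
$X{\left(C,Q \right)} = -147 + Q^{2}$ ($X{\left(C,Q \right)} = Q^{2} - 147 = -147 + Q^{2}$)
$O{\left(c \right)} = \sqrt{40 + c}$
$\left(-18628 + X{\left(U,24 \right)}\right) \left(O{\left(-95 \right)} - 44965\right) = \left(-18628 - \left(147 - 24^{2}\right)\right) \left(\sqrt{40 - 95} - 44965\right) = \left(-18628 + \left(-147 + 576\right)\right) \left(\sqrt{-55} - 44965\right) = \left(-18628 + 429\right) \left(i \sqrt{55} - 44965\right) = - 18199 \left(-44965 + i \sqrt{55}\right) = 818318035 - 18199 i \sqrt{55}$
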